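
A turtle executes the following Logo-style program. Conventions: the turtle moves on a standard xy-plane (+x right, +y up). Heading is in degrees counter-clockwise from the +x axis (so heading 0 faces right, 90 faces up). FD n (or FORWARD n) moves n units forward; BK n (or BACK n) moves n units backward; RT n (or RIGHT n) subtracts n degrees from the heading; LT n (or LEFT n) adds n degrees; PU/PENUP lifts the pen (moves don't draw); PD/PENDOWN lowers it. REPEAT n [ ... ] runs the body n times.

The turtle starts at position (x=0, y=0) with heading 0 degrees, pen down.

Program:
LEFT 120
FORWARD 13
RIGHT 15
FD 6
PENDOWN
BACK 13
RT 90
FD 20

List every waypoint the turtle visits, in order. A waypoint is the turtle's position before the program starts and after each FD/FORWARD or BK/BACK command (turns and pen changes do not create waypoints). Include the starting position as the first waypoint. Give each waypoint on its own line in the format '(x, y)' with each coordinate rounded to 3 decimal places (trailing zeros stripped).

Answer: (0, 0)
(-6.5, 11.258)
(-8.053, 17.054)
(-4.688, 4.497)
(14.63, 9.673)

Derivation:
Executing turtle program step by step:
Start: pos=(0,0), heading=0, pen down
LT 120: heading 0 -> 120
FD 13: (0,0) -> (-6.5,11.258) [heading=120, draw]
RT 15: heading 120 -> 105
FD 6: (-6.5,11.258) -> (-8.053,17.054) [heading=105, draw]
PD: pen down
BK 13: (-8.053,17.054) -> (-4.688,4.497) [heading=105, draw]
RT 90: heading 105 -> 15
FD 20: (-4.688,4.497) -> (14.63,9.673) [heading=15, draw]
Final: pos=(14.63,9.673), heading=15, 4 segment(s) drawn
Waypoints (5 total):
(0, 0)
(-6.5, 11.258)
(-8.053, 17.054)
(-4.688, 4.497)
(14.63, 9.673)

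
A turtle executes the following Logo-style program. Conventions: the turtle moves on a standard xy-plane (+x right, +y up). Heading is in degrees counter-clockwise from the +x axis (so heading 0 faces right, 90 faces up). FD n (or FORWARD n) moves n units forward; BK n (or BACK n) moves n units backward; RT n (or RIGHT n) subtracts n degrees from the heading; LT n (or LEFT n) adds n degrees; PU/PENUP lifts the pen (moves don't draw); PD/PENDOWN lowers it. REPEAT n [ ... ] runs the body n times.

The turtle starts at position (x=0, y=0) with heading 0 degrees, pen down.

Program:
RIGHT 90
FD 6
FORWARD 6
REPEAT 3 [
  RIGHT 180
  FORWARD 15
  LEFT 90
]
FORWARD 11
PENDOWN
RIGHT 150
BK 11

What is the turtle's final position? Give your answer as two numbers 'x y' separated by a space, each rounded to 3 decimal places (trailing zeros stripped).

Executing turtle program step by step:
Start: pos=(0,0), heading=0, pen down
RT 90: heading 0 -> 270
FD 6: (0,0) -> (0,-6) [heading=270, draw]
FD 6: (0,-6) -> (0,-12) [heading=270, draw]
REPEAT 3 [
  -- iteration 1/3 --
  RT 180: heading 270 -> 90
  FD 15: (0,-12) -> (0,3) [heading=90, draw]
  LT 90: heading 90 -> 180
  -- iteration 2/3 --
  RT 180: heading 180 -> 0
  FD 15: (0,3) -> (15,3) [heading=0, draw]
  LT 90: heading 0 -> 90
  -- iteration 3/3 --
  RT 180: heading 90 -> 270
  FD 15: (15,3) -> (15,-12) [heading=270, draw]
  LT 90: heading 270 -> 0
]
FD 11: (15,-12) -> (26,-12) [heading=0, draw]
PD: pen down
RT 150: heading 0 -> 210
BK 11: (26,-12) -> (35.526,-6.5) [heading=210, draw]
Final: pos=(35.526,-6.5), heading=210, 7 segment(s) drawn

Answer: 35.526 -6.5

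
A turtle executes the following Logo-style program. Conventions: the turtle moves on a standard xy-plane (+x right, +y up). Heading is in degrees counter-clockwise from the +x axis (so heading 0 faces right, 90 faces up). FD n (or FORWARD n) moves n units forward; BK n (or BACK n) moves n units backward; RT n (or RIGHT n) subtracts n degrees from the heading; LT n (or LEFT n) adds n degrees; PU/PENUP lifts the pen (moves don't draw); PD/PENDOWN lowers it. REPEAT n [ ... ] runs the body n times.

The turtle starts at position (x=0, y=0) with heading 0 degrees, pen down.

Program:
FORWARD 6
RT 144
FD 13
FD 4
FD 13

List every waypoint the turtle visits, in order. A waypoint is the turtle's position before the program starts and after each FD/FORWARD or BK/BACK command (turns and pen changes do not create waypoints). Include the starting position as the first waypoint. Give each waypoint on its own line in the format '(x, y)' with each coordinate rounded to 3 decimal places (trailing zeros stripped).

Executing turtle program step by step:
Start: pos=(0,0), heading=0, pen down
FD 6: (0,0) -> (6,0) [heading=0, draw]
RT 144: heading 0 -> 216
FD 13: (6,0) -> (-4.517,-7.641) [heading=216, draw]
FD 4: (-4.517,-7.641) -> (-7.753,-9.992) [heading=216, draw]
FD 13: (-7.753,-9.992) -> (-18.271,-17.634) [heading=216, draw]
Final: pos=(-18.271,-17.634), heading=216, 4 segment(s) drawn
Waypoints (5 total):
(0, 0)
(6, 0)
(-4.517, -7.641)
(-7.753, -9.992)
(-18.271, -17.634)

Answer: (0, 0)
(6, 0)
(-4.517, -7.641)
(-7.753, -9.992)
(-18.271, -17.634)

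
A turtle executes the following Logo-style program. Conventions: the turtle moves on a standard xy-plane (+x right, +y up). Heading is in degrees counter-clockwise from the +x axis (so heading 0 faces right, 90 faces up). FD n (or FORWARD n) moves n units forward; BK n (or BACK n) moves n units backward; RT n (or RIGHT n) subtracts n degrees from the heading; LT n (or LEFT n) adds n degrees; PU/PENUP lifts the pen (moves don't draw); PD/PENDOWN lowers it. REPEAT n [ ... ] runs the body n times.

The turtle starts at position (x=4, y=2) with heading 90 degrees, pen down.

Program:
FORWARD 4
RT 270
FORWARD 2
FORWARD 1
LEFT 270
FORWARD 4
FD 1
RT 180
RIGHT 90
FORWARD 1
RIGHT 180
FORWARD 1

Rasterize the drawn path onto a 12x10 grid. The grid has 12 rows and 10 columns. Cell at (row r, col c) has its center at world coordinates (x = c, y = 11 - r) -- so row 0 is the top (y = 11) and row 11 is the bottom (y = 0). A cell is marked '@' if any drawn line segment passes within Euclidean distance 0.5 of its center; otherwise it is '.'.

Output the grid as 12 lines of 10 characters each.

Answer: @@........
.@........
.@........
.@........
.@........
.@@@@.....
....@.....
....@.....
....@.....
....@.....
..........
..........

Derivation:
Segment 0: (4,2) -> (4,6)
Segment 1: (4,6) -> (2,6)
Segment 2: (2,6) -> (1,6)
Segment 3: (1,6) -> (1,10)
Segment 4: (1,10) -> (1,11)
Segment 5: (1,11) -> (0,11)
Segment 6: (0,11) -> (1,11)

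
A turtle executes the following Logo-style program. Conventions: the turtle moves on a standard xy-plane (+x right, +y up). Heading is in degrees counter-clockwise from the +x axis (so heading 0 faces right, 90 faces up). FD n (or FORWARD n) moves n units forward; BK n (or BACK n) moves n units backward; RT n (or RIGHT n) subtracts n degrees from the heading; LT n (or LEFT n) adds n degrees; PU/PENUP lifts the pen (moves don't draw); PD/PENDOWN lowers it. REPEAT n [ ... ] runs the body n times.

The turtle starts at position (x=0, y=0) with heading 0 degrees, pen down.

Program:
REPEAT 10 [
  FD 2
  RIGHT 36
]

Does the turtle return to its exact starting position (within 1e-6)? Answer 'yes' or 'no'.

Answer: yes

Derivation:
Executing turtle program step by step:
Start: pos=(0,0), heading=0, pen down
REPEAT 10 [
  -- iteration 1/10 --
  FD 2: (0,0) -> (2,0) [heading=0, draw]
  RT 36: heading 0 -> 324
  -- iteration 2/10 --
  FD 2: (2,0) -> (3.618,-1.176) [heading=324, draw]
  RT 36: heading 324 -> 288
  -- iteration 3/10 --
  FD 2: (3.618,-1.176) -> (4.236,-3.078) [heading=288, draw]
  RT 36: heading 288 -> 252
  -- iteration 4/10 --
  FD 2: (4.236,-3.078) -> (3.618,-4.98) [heading=252, draw]
  RT 36: heading 252 -> 216
  -- iteration 5/10 --
  FD 2: (3.618,-4.98) -> (2,-6.155) [heading=216, draw]
  RT 36: heading 216 -> 180
  -- iteration 6/10 --
  FD 2: (2,-6.155) -> (0,-6.155) [heading=180, draw]
  RT 36: heading 180 -> 144
  -- iteration 7/10 --
  FD 2: (0,-6.155) -> (-1.618,-4.98) [heading=144, draw]
  RT 36: heading 144 -> 108
  -- iteration 8/10 --
  FD 2: (-1.618,-4.98) -> (-2.236,-3.078) [heading=108, draw]
  RT 36: heading 108 -> 72
  -- iteration 9/10 --
  FD 2: (-2.236,-3.078) -> (-1.618,-1.176) [heading=72, draw]
  RT 36: heading 72 -> 36
  -- iteration 10/10 --
  FD 2: (-1.618,-1.176) -> (0,0) [heading=36, draw]
  RT 36: heading 36 -> 0
]
Final: pos=(0,0), heading=0, 10 segment(s) drawn

Start position: (0, 0)
Final position: (0, 0)
Distance = 0; < 1e-6 -> CLOSED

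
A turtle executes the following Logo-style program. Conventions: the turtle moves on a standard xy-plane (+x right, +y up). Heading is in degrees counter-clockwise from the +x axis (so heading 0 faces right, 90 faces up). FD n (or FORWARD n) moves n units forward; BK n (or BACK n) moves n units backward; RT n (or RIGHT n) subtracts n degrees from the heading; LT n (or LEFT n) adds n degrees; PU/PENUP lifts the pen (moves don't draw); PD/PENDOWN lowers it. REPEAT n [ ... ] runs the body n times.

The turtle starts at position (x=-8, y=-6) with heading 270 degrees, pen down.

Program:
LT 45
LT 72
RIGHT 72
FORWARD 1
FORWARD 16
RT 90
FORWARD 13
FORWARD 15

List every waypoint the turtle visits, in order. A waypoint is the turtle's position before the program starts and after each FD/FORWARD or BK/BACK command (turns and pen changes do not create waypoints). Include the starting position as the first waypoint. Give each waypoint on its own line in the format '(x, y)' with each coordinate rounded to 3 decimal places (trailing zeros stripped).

Answer: (-8, -6)
(-7.293, -6.707)
(4.021, -18.021)
(-5.172, -27.213)
(-15.778, -37.82)

Derivation:
Executing turtle program step by step:
Start: pos=(-8,-6), heading=270, pen down
LT 45: heading 270 -> 315
LT 72: heading 315 -> 27
RT 72: heading 27 -> 315
FD 1: (-8,-6) -> (-7.293,-6.707) [heading=315, draw]
FD 16: (-7.293,-6.707) -> (4.021,-18.021) [heading=315, draw]
RT 90: heading 315 -> 225
FD 13: (4.021,-18.021) -> (-5.172,-27.213) [heading=225, draw]
FD 15: (-5.172,-27.213) -> (-15.778,-37.82) [heading=225, draw]
Final: pos=(-15.778,-37.82), heading=225, 4 segment(s) drawn
Waypoints (5 total):
(-8, -6)
(-7.293, -6.707)
(4.021, -18.021)
(-5.172, -27.213)
(-15.778, -37.82)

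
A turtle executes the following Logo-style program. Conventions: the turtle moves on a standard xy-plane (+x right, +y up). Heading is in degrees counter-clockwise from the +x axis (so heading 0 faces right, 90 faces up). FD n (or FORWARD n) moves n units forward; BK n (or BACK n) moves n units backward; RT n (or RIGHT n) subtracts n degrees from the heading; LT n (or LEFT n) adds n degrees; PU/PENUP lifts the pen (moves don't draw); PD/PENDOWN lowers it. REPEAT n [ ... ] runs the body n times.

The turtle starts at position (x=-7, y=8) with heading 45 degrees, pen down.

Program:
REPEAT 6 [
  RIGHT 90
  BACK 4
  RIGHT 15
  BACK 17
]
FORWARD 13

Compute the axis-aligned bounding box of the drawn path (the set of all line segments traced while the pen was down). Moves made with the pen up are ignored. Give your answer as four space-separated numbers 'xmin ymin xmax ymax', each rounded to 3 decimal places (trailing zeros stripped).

Executing turtle program step by step:
Start: pos=(-7,8), heading=45, pen down
REPEAT 6 [
  -- iteration 1/6 --
  RT 90: heading 45 -> 315
  BK 4: (-7,8) -> (-9.828,10.828) [heading=315, draw]
  RT 15: heading 315 -> 300
  BK 17: (-9.828,10.828) -> (-18.328,25.551) [heading=300, draw]
  -- iteration 2/6 --
  RT 90: heading 300 -> 210
  BK 4: (-18.328,25.551) -> (-14.864,27.551) [heading=210, draw]
  RT 15: heading 210 -> 195
  BK 17: (-14.864,27.551) -> (1.556,31.951) [heading=195, draw]
  -- iteration 3/6 --
  RT 90: heading 195 -> 105
  BK 4: (1.556,31.951) -> (2.592,28.087) [heading=105, draw]
  RT 15: heading 105 -> 90
  BK 17: (2.592,28.087) -> (2.592,11.087) [heading=90, draw]
  -- iteration 4/6 --
  RT 90: heading 90 -> 0
  BK 4: (2.592,11.087) -> (-1.408,11.087) [heading=0, draw]
  RT 15: heading 0 -> 345
  BK 17: (-1.408,11.087) -> (-17.829,15.487) [heading=345, draw]
  -- iteration 5/6 --
  RT 90: heading 345 -> 255
  BK 4: (-17.829,15.487) -> (-16.794,19.351) [heading=255, draw]
  RT 15: heading 255 -> 240
  BK 17: (-16.794,19.351) -> (-8.294,34.073) [heading=240, draw]
  -- iteration 6/6 --
  RT 90: heading 240 -> 150
  BK 4: (-8.294,34.073) -> (-4.83,32.073) [heading=150, draw]
  RT 15: heading 150 -> 135
  BK 17: (-4.83,32.073) -> (7.191,20.052) [heading=135, draw]
]
FD 13: (7.191,20.052) -> (-2.001,29.245) [heading=135, draw]
Final: pos=(-2.001,29.245), heading=135, 13 segment(s) drawn

Segment endpoints: x in {-18.328, -17.829, -16.794, -14.864, -9.828, -8.294, -7, -4.83, -2.001, -1.408, 1.556, 2.592, 2.592, 7.191}, y in {8, 10.828, 11.087, 11.087, 15.487, 19.351, 20.052, 25.551, 27.551, 28.087, 29.245, 31.951, 32.073, 34.073}
xmin=-18.328, ymin=8, xmax=7.191, ymax=34.073

Answer: -18.328 8 7.191 34.073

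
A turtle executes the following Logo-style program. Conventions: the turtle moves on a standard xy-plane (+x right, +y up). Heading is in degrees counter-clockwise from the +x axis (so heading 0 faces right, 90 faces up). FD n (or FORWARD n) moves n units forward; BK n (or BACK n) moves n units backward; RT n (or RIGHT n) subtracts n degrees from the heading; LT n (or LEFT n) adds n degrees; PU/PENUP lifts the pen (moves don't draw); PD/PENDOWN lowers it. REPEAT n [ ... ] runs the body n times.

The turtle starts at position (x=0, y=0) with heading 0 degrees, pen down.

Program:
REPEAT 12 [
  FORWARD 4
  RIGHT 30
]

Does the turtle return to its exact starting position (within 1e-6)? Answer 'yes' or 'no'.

Answer: yes

Derivation:
Executing turtle program step by step:
Start: pos=(0,0), heading=0, pen down
REPEAT 12 [
  -- iteration 1/12 --
  FD 4: (0,0) -> (4,0) [heading=0, draw]
  RT 30: heading 0 -> 330
  -- iteration 2/12 --
  FD 4: (4,0) -> (7.464,-2) [heading=330, draw]
  RT 30: heading 330 -> 300
  -- iteration 3/12 --
  FD 4: (7.464,-2) -> (9.464,-5.464) [heading=300, draw]
  RT 30: heading 300 -> 270
  -- iteration 4/12 --
  FD 4: (9.464,-5.464) -> (9.464,-9.464) [heading=270, draw]
  RT 30: heading 270 -> 240
  -- iteration 5/12 --
  FD 4: (9.464,-9.464) -> (7.464,-12.928) [heading=240, draw]
  RT 30: heading 240 -> 210
  -- iteration 6/12 --
  FD 4: (7.464,-12.928) -> (4,-14.928) [heading=210, draw]
  RT 30: heading 210 -> 180
  -- iteration 7/12 --
  FD 4: (4,-14.928) -> (0,-14.928) [heading=180, draw]
  RT 30: heading 180 -> 150
  -- iteration 8/12 --
  FD 4: (0,-14.928) -> (-3.464,-12.928) [heading=150, draw]
  RT 30: heading 150 -> 120
  -- iteration 9/12 --
  FD 4: (-3.464,-12.928) -> (-5.464,-9.464) [heading=120, draw]
  RT 30: heading 120 -> 90
  -- iteration 10/12 --
  FD 4: (-5.464,-9.464) -> (-5.464,-5.464) [heading=90, draw]
  RT 30: heading 90 -> 60
  -- iteration 11/12 --
  FD 4: (-5.464,-5.464) -> (-3.464,-2) [heading=60, draw]
  RT 30: heading 60 -> 30
  -- iteration 12/12 --
  FD 4: (-3.464,-2) -> (0,0) [heading=30, draw]
  RT 30: heading 30 -> 0
]
Final: pos=(0,0), heading=0, 12 segment(s) drawn

Start position: (0, 0)
Final position: (0, 0)
Distance = 0; < 1e-6 -> CLOSED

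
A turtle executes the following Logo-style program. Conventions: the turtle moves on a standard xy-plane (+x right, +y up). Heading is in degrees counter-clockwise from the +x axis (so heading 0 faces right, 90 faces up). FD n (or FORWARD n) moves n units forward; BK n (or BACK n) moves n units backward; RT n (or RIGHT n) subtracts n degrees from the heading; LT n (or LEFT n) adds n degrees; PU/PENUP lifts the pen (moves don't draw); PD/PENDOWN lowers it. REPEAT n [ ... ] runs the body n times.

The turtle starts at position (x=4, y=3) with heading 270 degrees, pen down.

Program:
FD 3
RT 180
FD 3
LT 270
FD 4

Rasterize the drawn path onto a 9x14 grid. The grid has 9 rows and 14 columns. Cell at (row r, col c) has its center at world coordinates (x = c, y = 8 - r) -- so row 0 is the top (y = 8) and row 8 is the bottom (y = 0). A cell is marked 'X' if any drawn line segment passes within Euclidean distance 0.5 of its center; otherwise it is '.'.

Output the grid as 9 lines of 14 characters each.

Segment 0: (4,3) -> (4,0)
Segment 1: (4,0) -> (4,3)
Segment 2: (4,3) -> (8,3)

Answer: ..............
..............
..............
..............
..............
....XXXXX.....
....X.........
....X.........
....X.........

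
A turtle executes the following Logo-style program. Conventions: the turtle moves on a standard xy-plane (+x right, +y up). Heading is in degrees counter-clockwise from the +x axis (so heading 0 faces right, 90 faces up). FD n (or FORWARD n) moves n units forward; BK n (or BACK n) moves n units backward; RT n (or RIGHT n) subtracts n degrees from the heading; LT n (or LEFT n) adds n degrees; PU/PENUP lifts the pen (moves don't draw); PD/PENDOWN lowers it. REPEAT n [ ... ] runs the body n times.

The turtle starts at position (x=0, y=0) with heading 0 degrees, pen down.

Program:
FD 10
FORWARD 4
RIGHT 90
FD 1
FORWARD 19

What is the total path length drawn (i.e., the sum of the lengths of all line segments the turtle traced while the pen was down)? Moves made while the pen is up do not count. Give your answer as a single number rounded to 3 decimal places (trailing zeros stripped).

Executing turtle program step by step:
Start: pos=(0,0), heading=0, pen down
FD 10: (0,0) -> (10,0) [heading=0, draw]
FD 4: (10,0) -> (14,0) [heading=0, draw]
RT 90: heading 0 -> 270
FD 1: (14,0) -> (14,-1) [heading=270, draw]
FD 19: (14,-1) -> (14,-20) [heading=270, draw]
Final: pos=(14,-20), heading=270, 4 segment(s) drawn

Segment lengths:
  seg 1: (0,0) -> (10,0), length = 10
  seg 2: (10,0) -> (14,0), length = 4
  seg 3: (14,0) -> (14,-1), length = 1
  seg 4: (14,-1) -> (14,-20), length = 19
Total = 34

Answer: 34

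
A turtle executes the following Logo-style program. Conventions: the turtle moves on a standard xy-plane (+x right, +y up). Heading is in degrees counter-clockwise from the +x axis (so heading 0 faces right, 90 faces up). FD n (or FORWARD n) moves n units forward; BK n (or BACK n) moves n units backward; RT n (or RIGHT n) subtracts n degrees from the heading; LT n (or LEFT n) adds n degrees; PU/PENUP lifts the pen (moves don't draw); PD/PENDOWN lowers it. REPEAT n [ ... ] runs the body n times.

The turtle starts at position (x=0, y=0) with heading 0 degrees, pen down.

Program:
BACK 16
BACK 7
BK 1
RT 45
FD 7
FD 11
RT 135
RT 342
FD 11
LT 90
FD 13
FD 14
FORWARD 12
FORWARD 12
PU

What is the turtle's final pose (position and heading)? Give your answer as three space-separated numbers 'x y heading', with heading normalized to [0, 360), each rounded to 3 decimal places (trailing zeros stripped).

Executing turtle program step by step:
Start: pos=(0,0), heading=0, pen down
BK 16: (0,0) -> (-16,0) [heading=0, draw]
BK 7: (-16,0) -> (-23,0) [heading=0, draw]
BK 1: (-23,0) -> (-24,0) [heading=0, draw]
RT 45: heading 0 -> 315
FD 7: (-24,0) -> (-19.05,-4.95) [heading=315, draw]
FD 11: (-19.05,-4.95) -> (-11.272,-12.728) [heading=315, draw]
RT 135: heading 315 -> 180
RT 342: heading 180 -> 198
FD 11: (-11.272,-12.728) -> (-21.734,-16.127) [heading=198, draw]
LT 90: heading 198 -> 288
FD 13: (-21.734,-16.127) -> (-17.716,-28.491) [heading=288, draw]
FD 14: (-17.716,-28.491) -> (-13.39,-41.806) [heading=288, draw]
FD 12: (-13.39,-41.806) -> (-9.682,-53.218) [heading=288, draw]
FD 12: (-9.682,-53.218) -> (-5.974,-64.631) [heading=288, draw]
PU: pen up
Final: pos=(-5.974,-64.631), heading=288, 10 segment(s) drawn

Answer: -5.974 -64.631 288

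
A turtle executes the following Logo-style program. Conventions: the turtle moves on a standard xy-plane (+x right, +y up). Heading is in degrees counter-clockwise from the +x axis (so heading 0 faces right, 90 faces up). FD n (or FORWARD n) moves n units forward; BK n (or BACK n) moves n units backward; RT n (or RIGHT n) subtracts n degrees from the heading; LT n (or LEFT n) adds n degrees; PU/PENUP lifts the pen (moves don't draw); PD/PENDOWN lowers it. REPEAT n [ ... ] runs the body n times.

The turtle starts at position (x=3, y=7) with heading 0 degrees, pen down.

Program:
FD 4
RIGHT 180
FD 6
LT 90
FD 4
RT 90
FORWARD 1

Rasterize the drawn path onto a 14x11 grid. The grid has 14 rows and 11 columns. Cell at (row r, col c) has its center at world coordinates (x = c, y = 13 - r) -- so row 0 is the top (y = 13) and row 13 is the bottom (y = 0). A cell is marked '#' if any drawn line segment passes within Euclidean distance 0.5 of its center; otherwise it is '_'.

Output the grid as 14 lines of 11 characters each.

Segment 0: (3,7) -> (7,7)
Segment 1: (7,7) -> (1,7)
Segment 2: (1,7) -> (1,3)
Segment 3: (1,3) -> (0,3)

Answer: ___________
___________
___________
___________
___________
___________
_#######___
_#_________
_#_________
_#_________
##_________
___________
___________
___________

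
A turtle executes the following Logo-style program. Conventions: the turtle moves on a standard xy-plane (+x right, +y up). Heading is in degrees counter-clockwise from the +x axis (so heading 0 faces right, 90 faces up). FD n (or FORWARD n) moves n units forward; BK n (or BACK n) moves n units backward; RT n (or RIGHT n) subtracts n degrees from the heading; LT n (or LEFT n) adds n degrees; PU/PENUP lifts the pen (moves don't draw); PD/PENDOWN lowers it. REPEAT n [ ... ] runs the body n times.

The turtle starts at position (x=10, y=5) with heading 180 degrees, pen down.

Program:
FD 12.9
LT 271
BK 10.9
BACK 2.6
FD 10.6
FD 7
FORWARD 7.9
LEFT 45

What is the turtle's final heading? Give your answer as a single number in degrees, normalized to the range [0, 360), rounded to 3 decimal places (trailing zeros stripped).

Executing turtle program step by step:
Start: pos=(10,5), heading=180, pen down
FD 12.9: (10,5) -> (-2.9,5) [heading=180, draw]
LT 271: heading 180 -> 91
BK 10.9: (-2.9,5) -> (-2.71,-5.898) [heading=91, draw]
BK 2.6: (-2.71,-5.898) -> (-2.664,-8.498) [heading=91, draw]
FD 10.6: (-2.664,-8.498) -> (-2.849,2.1) [heading=91, draw]
FD 7: (-2.849,2.1) -> (-2.972,9.099) [heading=91, draw]
FD 7.9: (-2.972,9.099) -> (-3.109,16.998) [heading=91, draw]
LT 45: heading 91 -> 136
Final: pos=(-3.109,16.998), heading=136, 6 segment(s) drawn

Answer: 136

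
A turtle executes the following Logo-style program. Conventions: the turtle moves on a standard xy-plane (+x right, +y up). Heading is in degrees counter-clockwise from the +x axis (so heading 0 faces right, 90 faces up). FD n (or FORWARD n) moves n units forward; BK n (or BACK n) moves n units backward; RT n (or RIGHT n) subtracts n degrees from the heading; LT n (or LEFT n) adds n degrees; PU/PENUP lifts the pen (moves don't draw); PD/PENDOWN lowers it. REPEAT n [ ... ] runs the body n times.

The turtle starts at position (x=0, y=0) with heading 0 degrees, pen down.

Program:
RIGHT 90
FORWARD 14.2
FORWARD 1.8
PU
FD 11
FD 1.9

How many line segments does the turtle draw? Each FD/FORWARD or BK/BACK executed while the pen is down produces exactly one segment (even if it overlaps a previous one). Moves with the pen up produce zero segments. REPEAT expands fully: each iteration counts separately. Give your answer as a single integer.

Answer: 2

Derivation:
Executing turtle program step by step:
Start: pos=(0,0), heading=0, pen down
RT 90: heading 0 -> 270
FD 14.2: (0,0) -> (0,-14.2) [heading=270, draw]
FD 1.8: (0,-14.2) -> (0,-16) [heading=270, draw]
PU: pen up
FD 11: (0,-16) -> (0,-27) [heading=270, move]
FD 1.9: (0,-27) -> (0,-28.9) [heading=270, move]
Final: pos=(0,-28.9), heading=270, 2 segment(s) drawn
Segments drawn: 2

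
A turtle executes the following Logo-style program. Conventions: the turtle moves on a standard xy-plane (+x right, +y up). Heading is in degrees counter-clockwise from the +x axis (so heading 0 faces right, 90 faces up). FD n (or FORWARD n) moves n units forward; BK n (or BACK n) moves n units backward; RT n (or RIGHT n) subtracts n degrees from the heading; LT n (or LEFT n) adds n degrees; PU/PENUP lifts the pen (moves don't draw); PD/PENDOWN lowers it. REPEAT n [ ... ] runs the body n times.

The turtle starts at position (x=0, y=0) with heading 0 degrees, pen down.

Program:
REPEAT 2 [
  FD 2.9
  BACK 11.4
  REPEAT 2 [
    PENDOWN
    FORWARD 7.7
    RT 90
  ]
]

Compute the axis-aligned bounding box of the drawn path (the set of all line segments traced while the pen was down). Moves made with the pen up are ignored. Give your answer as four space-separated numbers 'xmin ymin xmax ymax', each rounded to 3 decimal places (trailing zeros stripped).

Executing turtle program step by step:
Start: pos=(0,0), heading=0, pen down
REPEAT 2 [
  -- iteration 1/2 --
  FD 2.9: (0,0) -> (2.9,0) [heading=0, draw]
  BK 11.4: (2.9,0) -> (-8.5,0) [heading=0, draw]
  REPEAT 2 [
    -- iteration 1/2 --
    PD: pen down
    FD 7.7: (-8.5,0) -> (-0.8,0) [heading=0, draw]
    RT 90: heading 0 -> 270
    -- iteration 2/2 --
    PD: pen down
    FD 7.7: (-0.8,0) -> (-0.8,-7.7) [heading=270, draw]
    RT 90: heading 270 -> 180
  ]
  -- iteration 2/2 --
  FD 2.9: (-0.8,-7.7) -> (-3.7,-7.7) [heading=180, draw]
  BK 11.4: (-3.7,-7.7) -> (7.7,-7.7) [heading=180, draw]
  REPEAT 2 [
    -- iteration 1/2 --
    PD: pen down
    FD 7.7: (7.7,-7.7) -> (0,-7.7) [heading=180, draw]
    RT 90: heading 180 -> 90
    -- iteration 2/2 --
    PD: pen down
    FD 7.7: (0,-7.7) -> (0,0) [heading=90, draw]
    RT 90: heading 90 -> 0
  ]
]
Final: pos=(0,0), heading=0, 8 segment(s) drawn

Segment endpoints: x in {-8.5, -3.7, -0.8, -0.8, 0, 0, 0, 2.9, 7.7}, y in {-7.7, -7.7, -7.7, 0, 0}
xmin=-8.5, ymin=-7.7, xmax=7.7, ymax=0

Answer: -8.5 -7.7 7.7 0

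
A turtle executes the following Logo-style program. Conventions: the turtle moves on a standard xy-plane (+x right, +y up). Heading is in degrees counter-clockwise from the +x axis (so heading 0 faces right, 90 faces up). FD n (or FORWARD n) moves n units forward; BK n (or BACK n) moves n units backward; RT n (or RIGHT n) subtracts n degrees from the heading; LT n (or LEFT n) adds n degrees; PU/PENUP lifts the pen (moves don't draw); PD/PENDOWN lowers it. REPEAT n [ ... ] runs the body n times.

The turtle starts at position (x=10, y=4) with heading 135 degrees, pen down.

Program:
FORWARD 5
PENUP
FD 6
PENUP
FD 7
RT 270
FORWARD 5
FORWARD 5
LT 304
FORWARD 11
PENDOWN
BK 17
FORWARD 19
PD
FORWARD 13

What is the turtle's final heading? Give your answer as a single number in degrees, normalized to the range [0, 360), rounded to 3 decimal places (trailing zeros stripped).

Answer: 169

Derivation:
Executing turtle program step by step:
Start: pos=(10,4), heading=135, pen down
FD 5: (10,4) -> (6.464,7.536) [heading=135, draw]
PU: pen up
FD 6: (6.464,7.536) -> (2.222,11.778) [heading=135, move]
PU: pen up
FD 7: (2.222,11.778) -> (-2.728,16.728) [heading=135, move]
RT 270: heading 135 -> 225
FD 5: (-2.728,16.728) -> (-6.263,13.192) [heading=225, move]
FD 5: (-6.263,13.192) -> (-9.799,9.657) [heading=225, move]
LT 304: heading 225 -> 169
FD 11: (-9.799,9.657) -> (-20.597,11.756) [heading=169, move]
PD: pen down
BK 17: (-20.597,11.756) -> (-3.909,8.512) [heading=169, draw]
FD 19: (-3.909,8.512) -> (-22.56,12.137) [heading=169, draw]
PD: pen down
FD 13: (-22.56,12.137) -> (-35.321,14.618) [heading=169, draw]
Final: pos=(-35.321,14.618), heading=169, 4 segment(s) drawn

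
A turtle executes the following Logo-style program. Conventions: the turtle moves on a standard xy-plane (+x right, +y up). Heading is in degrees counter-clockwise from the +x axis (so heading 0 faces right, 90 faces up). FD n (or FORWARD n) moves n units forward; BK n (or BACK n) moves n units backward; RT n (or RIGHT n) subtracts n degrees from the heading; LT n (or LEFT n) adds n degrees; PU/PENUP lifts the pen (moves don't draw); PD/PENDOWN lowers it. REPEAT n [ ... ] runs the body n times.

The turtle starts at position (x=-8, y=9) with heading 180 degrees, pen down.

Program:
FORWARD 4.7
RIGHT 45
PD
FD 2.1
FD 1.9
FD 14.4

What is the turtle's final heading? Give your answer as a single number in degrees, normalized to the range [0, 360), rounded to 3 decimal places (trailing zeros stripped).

Executing turtle program step by step:
Start: pos=(-8,9), heading=180, pen down
FD 4.7: (-8,9) -> (-12.7,9) [heading=180, draw]
RT 45: heading 180 -> 135
PD: pen down
FD 2.1: (-12.7,9) -> (-14.185,10.485) [heading=135, draw]
FD 1.9: (-14.185,10.485) -> (-15.528,11.828) [heading=135, draw]
FD 14.4: (-15.528,11.828) -> (-25.711,22.011) [heading=135, draw]
Final: pos=(-25.711,22.011), heading=135, 4 segment(s) drawn

Answer: 135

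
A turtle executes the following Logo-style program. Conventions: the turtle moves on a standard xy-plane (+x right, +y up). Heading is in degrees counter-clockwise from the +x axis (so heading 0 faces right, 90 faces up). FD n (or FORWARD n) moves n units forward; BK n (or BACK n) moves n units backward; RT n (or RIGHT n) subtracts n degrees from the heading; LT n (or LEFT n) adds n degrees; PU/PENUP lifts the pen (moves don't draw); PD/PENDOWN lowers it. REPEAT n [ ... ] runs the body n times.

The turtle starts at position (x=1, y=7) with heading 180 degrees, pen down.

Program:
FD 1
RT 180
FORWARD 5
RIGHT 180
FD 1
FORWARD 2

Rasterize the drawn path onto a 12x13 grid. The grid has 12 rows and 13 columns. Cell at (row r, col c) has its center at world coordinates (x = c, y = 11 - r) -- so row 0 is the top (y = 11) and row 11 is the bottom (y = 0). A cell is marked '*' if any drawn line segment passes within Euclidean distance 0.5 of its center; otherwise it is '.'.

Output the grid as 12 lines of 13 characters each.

Segment 0: (1,7) -> (0,7)
Segment 1: (0,7) -> (5,7)
Segment 2: (5,7) -> (4,7)
Segment 3: (4,7) -> (2,7)

Answer: .............
.............
.............
.............
******.......
.............
.............
.............
.............
.............
.............
.............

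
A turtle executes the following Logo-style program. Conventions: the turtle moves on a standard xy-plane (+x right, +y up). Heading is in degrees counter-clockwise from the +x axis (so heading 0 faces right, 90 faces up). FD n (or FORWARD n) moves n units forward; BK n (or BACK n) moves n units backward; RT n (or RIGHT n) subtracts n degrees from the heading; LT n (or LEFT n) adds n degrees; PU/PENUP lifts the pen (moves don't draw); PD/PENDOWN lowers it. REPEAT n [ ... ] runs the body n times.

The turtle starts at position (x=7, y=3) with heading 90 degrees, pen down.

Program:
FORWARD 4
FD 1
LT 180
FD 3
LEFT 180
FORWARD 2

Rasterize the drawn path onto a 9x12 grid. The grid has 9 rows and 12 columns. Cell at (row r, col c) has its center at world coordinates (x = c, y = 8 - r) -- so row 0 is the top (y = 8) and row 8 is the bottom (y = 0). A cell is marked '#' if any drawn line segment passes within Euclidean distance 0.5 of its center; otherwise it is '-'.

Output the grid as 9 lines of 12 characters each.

Answer: -------#----
-------#----
-------#----
-------#----
-------#----
-------#----
------------
------------
------------

Derivation:
Segment 0: (7,3) -> (7,7)
Segment 1: (7,7) -> (7,8)
Segment 2: (7,8) -> (7,5)
Segment 3: (7,5) -> (7,7)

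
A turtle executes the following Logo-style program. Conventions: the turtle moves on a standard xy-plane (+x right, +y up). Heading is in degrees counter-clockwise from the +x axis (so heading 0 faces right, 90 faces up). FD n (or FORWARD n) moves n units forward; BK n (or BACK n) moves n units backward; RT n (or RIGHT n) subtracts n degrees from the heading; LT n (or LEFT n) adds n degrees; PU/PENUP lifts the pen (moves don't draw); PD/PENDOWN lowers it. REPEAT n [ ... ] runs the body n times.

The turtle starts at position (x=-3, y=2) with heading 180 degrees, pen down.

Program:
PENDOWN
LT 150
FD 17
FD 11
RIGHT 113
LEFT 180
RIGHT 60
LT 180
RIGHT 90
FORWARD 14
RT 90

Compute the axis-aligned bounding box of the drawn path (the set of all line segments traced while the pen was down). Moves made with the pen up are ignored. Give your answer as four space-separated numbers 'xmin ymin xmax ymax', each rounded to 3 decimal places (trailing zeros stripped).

Executing turtle program step by step:
Start: pos=(-3,2), heading=180, pen down
PD: pen down
LT 150: heading 180 -> 330
FD 17: (-3,2) -> (11.722,-6.5) [heading=330, draw]
FD 11: (11.722,-6.5) -> (21.249,-12) [heading=330, draw]
RT 113: heading 330 -> 217
LT 180: heading 217 -> 37
RT 60: heading 37 -> 337
LT 180: heading 337 -> 157
RT 90: heading 157 -> 67
FD 14: (21.249,-12) -> (26.719,0.887) [heading=67, draw]
RT 90: heading 67 -> 337
Final: pos=(26.719,0.887), heading=337, 3 segment(s) drawn

Segment endpoints: x in {-3, 11.722, 21.249, 26.719}, y in {-12, -6.5, 0.887, 2}
xmin=-3, ymin=-12, xmax=26.719, ymax=2

Answer: -3 -12 26.719 2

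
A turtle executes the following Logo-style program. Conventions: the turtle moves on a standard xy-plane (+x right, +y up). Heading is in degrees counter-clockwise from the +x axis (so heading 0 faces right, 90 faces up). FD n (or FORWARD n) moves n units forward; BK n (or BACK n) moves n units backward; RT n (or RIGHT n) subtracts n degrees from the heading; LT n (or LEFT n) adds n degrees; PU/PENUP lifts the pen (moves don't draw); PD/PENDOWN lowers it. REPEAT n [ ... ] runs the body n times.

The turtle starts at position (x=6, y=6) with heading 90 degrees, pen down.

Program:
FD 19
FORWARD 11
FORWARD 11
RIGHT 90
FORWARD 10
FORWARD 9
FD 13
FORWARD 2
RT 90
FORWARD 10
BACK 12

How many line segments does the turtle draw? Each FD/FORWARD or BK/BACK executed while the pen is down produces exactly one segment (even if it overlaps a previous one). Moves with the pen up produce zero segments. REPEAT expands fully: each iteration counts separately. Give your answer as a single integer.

Answer: 9

Derivation:
Executing turtle program step by step:
Start: pos=(6,6), heading=90, pen down
FD 19: (6,6) -> (6,25) [heading=90, draw]
FD 11: (6,25) -> (6,36) [heading=90, draw]
FD 11: (6,36) -> (6,47) [heading=90, draw]
RT 90: heading 90 -> 0
FD 10: (6,47) -> (16,47) [heading=0, draw]
FD 9: (16,47) -> (25,47) [heading=0, draw]
FD 13: (25,47) -> (38,47) [heading=0, draw]
FD 2: (38,47) -> (40,47) [heading=0, draw]
RT 90: heading 0 -> 270
FD 10: (40,47) -> (40,37) [heading=270, draw]
BK 12: (40,37) -> (40,49) [heading=270, draw]
Final: pos=(40,49), heading=270, 9 segment(s) drawn
Segments drawn: 9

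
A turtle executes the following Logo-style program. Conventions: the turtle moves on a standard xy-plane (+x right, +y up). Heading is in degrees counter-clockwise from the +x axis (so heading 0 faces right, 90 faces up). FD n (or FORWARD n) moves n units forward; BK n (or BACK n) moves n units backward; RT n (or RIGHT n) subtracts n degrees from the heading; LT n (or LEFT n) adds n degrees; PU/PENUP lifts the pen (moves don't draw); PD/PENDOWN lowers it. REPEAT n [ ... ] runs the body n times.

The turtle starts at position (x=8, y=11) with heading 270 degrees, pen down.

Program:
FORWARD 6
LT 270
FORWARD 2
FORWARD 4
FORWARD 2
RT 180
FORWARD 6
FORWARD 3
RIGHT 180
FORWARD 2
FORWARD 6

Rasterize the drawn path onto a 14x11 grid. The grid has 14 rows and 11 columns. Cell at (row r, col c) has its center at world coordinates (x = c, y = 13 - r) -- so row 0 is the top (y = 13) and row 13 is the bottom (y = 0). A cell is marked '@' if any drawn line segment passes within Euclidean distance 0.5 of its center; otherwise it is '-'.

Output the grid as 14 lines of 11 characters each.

Answer: -----------
-----------
--------@--
--------@--
--------@--
--------@--
--------@--
--------@--
@@@@@@@@@@-
-----------
-----------
-----------
-----------
-----------

Derivation:
Segment 0: (8,11) -> (8,5)
Segment 1: (8,5) -> (6,5)
Segment 2: (6,5) -> (2,5)
Segment 3: (2,5) -> (-0,5)
Segment 4: (-0,5) -> (6,5)
Segment 5: (6,5) -> (9,5)
Segment 6: (9,5) -> (7,5)
Segment 7: (7,5) -> (1,5)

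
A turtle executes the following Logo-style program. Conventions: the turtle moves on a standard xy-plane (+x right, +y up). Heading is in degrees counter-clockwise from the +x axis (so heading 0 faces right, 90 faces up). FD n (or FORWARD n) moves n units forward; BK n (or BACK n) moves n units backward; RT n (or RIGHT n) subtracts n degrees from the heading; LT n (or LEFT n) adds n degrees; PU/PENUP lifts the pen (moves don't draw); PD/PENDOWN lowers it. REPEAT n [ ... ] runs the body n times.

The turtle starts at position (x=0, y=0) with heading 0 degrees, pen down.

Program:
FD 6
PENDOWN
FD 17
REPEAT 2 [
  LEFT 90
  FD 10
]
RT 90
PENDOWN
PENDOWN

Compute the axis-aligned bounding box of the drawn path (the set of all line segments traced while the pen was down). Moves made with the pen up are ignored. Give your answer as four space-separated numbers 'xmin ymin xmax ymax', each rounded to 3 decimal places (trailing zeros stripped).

Executing turtle program step by step:
Start: pos=(0,0), heading=0, pen down
FD 6: (0,0) -> (6,0) [heading=0, draw]
PD: pen down
FD 17: (6,0) -> (23,0) [heading=0, draw]
REPEAT 2 [
  -- iteration 1/2 --
  LT 90: heading 0 -> 90
  FD 10: (23,0) -> (23,10) [heading=90, draw]
  -- iteration 2/2 --
  LT 90: heading 90 -> 180
  FD 10: (23,10) -> (13,10) [heading=180, draw]
]
RT 90: heading 180 -> 90
PD: pen down
PD: pen down
Final: pos=(13,10), heading=90, 4 segment(s) drawn

Segment endpoints: x in {0, 6, 13, 23}, y in {0, 10, 10}
xmin=0, ymin=0, xmax=23, ymax=10

Answer: 0 0 23 10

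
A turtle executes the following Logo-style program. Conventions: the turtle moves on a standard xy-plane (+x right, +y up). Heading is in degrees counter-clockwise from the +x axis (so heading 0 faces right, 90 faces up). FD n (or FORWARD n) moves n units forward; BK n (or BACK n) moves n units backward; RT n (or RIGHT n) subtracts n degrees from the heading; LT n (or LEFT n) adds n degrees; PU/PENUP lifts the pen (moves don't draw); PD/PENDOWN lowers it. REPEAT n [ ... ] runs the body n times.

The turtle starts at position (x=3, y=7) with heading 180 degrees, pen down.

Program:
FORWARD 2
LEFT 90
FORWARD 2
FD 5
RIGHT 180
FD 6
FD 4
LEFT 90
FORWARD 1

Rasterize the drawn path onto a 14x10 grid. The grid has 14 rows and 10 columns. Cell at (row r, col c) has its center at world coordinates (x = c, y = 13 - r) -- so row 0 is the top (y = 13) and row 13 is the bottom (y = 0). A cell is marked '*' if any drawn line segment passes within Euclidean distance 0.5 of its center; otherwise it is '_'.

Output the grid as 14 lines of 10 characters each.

Segment 0: (3,7) -> (1,7)
Segment 1: (1,7) -> (1,5)
Segment 2: (1,5) -> (1,0)
Segment 3: (1,0) -> (1,6)
Segment 4: (1,6) -> (1,10)
Segment 5: (1,10) -> (-0,10)

Answer: __________
__________
__________
**________
_*________
_*________
_***______
_*________
_*________
_*________
_*________
_*________
_*________
_*________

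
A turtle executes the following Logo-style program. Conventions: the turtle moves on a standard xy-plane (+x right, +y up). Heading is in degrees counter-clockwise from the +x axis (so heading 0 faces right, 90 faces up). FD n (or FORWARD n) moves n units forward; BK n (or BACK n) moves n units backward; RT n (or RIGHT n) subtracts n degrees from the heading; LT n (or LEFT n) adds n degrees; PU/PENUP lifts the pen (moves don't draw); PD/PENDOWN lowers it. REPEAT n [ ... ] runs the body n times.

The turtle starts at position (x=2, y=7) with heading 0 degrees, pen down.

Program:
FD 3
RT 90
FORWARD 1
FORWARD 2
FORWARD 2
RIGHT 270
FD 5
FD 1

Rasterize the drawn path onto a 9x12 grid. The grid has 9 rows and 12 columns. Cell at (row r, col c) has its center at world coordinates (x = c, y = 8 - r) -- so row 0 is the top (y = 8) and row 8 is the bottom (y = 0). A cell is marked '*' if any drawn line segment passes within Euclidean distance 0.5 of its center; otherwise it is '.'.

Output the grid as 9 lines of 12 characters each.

Answer: ............
..****......
.....*......
.....*......
.....*......
.....*......
.....*******
............
............

Derivation:
Segment 0: (2,7) -> (5,7)
Segment 1: (5,7) -> (5,6)
Segment 2: (5,6) -> (5,4)
Segment 3: (5,4) -> (5,2)
Segment 4: (5,2) -> (10,2)
Segment 5: (10,2) -> (11,2)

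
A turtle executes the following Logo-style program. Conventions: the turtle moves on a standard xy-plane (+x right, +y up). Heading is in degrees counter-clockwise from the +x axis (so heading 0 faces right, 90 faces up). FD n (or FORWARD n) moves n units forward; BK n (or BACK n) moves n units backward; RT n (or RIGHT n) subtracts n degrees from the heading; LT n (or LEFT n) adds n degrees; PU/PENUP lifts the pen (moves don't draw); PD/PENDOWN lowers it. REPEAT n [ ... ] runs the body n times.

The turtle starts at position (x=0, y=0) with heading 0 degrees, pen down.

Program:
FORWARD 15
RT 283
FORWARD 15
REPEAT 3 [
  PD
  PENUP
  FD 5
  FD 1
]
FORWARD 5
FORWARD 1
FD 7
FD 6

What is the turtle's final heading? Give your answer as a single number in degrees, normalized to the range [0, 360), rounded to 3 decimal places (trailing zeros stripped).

Executing turtle program step by step:
Start: pos=(0,0), heading=0, pen down
FD 15: (0,0) -> (15,0) [heading=0, draw]
RT 283: heading 0 -> 77
FD 15: (15,0) -> (18.374,14.616) [heading=77, draw]
REPEAT 3 [
  -- iteration 1/3 --
  PD: pen down
  PU: pen up
  FD 5: (18.374,14.616) -> (19.499,19.487) [heading=77, move]
  FD 1: (19.499,19.487) -> (19.724,20.462) [heading=77, move]
  -- iteration 2/3 --
  PD: pen down
  PU: pen up
  FD 5: (19.724,20.462) -> (20.849,25.334) [heading=77, move]
  FD 1: (20.849,25.334) -> (21.074,26.308) [heading=77, move]
  -- iteration 3/3 --
  PD: pen down
  PU: pen up
  FD 5: (21.074,26.308) -> (22.198,31.18) [heading=77, move]
  FD 1: (22.198,31.18) -> (22.423,32.154) [heading=77, move]
]
FD 5: (22.423,32.154) -> (23.548,37.026) [heading=77, move]
FD 1: (23.548,37.026) -> (23.773,38) [heading=77, move]
FD 7: (23.773,38) -> (25.348,44.821) [heading=77, move]
FD 6: (25.348,44.821) -> (26.697,50.667) [heading=77, move]
Final: pos=(26.697,50.667), heading=77, 2 segment(s) drawn

Answer: 77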